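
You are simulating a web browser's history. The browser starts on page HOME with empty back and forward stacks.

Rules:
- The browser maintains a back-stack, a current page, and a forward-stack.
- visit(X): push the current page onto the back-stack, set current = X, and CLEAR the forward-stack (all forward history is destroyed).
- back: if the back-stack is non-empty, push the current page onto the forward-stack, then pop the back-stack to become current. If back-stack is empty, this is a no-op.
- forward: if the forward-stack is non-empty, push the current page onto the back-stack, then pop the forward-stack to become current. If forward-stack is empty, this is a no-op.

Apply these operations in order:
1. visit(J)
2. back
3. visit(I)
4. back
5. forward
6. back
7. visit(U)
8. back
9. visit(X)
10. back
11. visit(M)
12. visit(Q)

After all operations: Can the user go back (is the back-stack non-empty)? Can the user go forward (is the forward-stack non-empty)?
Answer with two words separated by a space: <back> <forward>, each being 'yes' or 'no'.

Answer: yes no

Derivation:
After 1 (visit(J)): cur=J back=1 fwd=0
After 2 (back): cur=HOME back=0 fwd=1
After 3 (visit(I)): cur=I back=1 fwd=0
After 4 (back): cur=HOME back=0 fwd=1
After 5 (forward): cur=I back=1 fwd=0
After 6 (back): cur=HOME back=0 fwd=1
After 7 (visit(U)): cur=U back=1 fwd=0
After 8 (back): cur=HOME back=0 fwd=1
After 9 (visit(X)): cur=X back=1 fwd=0
After 10 (back): cur=HOME back=0 fwd=1
After 11 (visit(M)): cur=M back=1 fwd=0
After 12 (visit(Q)): cur=Q back=2 fwd=0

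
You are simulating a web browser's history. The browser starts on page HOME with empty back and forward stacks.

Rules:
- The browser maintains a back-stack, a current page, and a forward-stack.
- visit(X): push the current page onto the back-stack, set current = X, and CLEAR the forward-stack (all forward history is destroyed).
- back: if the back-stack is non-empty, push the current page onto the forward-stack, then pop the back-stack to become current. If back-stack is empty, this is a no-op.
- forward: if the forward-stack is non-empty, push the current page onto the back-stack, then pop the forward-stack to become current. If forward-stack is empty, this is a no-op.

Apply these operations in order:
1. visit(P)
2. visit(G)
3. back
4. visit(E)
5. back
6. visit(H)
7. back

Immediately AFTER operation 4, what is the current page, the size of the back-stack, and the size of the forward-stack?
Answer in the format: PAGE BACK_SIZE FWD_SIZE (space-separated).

After 1 (visit(P)): cur=P back=1 fwd=0
After 2 (visit(G)): cur=G back=2 fwd=0
After 3 (back): cur=P back=1 fwd=1
After 4 (visit(E)): cur=E back=2 fwd=0

E 2 0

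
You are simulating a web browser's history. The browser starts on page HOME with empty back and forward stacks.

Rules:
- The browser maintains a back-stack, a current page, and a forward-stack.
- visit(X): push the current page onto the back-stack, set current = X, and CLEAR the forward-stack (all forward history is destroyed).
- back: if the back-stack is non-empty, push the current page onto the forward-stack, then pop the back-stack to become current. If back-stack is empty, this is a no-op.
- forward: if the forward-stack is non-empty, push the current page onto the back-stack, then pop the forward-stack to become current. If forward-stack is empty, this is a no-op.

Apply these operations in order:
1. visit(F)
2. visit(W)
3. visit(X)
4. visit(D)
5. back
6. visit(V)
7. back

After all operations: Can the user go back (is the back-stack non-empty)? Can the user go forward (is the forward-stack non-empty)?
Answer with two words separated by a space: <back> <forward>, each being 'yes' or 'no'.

Answer: yes yes

Derivation:
After 1 (visit(F)): cur=F back=1 fwd=0
After 2 (visit(W)): cur=W back=2 fwd=0
After 3 (visit(X)): cur=X back=3 fwd=0
After 4 (visit(D)): cur=D back=4 fwd=0
After 5 (back): cur=X back=3 fwd=1
After 6 (visit(V)): cur=V back=4 fwd=0
After 7 (back): cur=X back=3 fwd=1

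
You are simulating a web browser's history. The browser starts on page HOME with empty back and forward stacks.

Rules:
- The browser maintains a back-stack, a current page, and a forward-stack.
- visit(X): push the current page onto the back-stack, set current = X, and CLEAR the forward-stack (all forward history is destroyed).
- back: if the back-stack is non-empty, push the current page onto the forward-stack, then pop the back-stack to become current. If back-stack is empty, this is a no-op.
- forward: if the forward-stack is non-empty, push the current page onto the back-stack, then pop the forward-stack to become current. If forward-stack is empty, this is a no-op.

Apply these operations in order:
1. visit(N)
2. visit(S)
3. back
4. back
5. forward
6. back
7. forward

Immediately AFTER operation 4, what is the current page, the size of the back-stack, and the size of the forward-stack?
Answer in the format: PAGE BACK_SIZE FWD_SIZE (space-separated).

After 1 (visit(N)): cur=N back=1 fwd=0
After 2 (visit(S)): cur=S back=2 fwd=0
After 3 (back): cur=N back=1 fwd=1
After 4 (back): cur=HOME back=0 fwd=2

HOME 0 2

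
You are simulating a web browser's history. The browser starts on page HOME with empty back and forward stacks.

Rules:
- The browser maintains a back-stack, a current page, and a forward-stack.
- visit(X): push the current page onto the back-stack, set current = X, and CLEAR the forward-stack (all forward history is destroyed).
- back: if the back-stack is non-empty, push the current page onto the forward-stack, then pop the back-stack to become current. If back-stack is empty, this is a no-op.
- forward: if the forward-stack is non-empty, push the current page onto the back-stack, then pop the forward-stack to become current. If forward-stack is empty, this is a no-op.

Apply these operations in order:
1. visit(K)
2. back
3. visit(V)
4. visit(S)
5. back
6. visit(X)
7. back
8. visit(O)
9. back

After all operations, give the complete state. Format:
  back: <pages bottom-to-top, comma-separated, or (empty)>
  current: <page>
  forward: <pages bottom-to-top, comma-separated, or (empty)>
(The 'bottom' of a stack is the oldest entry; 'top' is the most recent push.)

After 1 (visit(K)): cur=K back=1 fwd=0
After 2 (back): cur=HOME back=0 fwd=1
After 3 (visit(V)): cur=V back=1 fwd=0
After 4 (visit(S)): cur=S back=2 fwd=0
After 5 (back): cur=V back=1 fwd=1
After 6 (visit(X)): cur=X back=2 fwd=0
After 7 (back): cur=V back=1 fwd=1
After 8 (visit(O)): cur=O back=2 fwd=0
After 9 (back): cur=V back=1 fwd=1

Answer: back: HOME
current: V
forward: O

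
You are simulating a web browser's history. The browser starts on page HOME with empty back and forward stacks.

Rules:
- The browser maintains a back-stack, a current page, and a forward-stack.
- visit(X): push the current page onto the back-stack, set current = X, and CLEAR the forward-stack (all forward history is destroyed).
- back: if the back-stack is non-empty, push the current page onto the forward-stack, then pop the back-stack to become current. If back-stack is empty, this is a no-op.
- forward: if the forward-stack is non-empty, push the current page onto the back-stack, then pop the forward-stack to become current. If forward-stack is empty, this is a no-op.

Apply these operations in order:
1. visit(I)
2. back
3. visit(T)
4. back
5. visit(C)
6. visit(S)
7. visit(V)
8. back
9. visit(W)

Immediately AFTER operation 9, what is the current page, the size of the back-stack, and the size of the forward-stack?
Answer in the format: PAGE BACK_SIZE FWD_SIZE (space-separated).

After 1 (visit(I)): cur=I back=1 fwd=0
After 2 (back): cur=HOME back=0 fwd=1
After 3 (visit(T)): cur=T back=1 fwd=0
After 4 (back): cur=HOME back=0 fwd=1
After 5 (visit(C)): cur=C back=1 fwd=0
After 6 (visit(S)): cur=S back=2 fwd=0
After 7 (visit(V)): cur=V back=3 fwd=0
After 8 (back): cur=S back=2 fwd=1
After 9 (visit(W)): cur=W back=3 fwd=0

W 3 0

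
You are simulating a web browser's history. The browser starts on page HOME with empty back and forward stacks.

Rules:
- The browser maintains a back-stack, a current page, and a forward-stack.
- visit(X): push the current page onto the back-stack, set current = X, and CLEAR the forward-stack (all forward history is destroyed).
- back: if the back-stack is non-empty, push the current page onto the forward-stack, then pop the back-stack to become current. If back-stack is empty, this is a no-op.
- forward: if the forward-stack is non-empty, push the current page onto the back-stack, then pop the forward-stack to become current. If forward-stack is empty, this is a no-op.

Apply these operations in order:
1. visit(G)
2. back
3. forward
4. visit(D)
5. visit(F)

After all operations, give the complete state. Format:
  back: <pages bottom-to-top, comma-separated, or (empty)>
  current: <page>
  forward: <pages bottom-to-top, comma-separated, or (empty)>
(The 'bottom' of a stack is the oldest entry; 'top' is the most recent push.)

Answer: back: HOME,G,D
current: F
forward: (empty)

Derivation:
After 1 (visit(G)): cur=G back=1 fwd=0
After 2 (back): cur=HOME back=0 fwd=1
After 3 (forward): cur=G back=1 fwd=0
After 4 (visit(D)): cur=D back=2 fwd=0
After 5 (visit(F)): cur=F back=3 fwd=0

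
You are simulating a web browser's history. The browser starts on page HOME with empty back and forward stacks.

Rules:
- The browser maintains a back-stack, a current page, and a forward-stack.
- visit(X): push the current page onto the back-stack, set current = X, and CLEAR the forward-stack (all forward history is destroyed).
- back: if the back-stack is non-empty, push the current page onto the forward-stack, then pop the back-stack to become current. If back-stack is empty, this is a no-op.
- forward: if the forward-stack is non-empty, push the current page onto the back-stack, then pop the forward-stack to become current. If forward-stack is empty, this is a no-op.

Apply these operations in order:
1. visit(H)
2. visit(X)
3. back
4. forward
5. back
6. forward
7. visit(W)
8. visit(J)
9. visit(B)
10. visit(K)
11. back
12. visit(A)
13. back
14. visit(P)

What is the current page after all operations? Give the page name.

After 1 (visit(H)): cur=H back=1 fwd=0
After 2 (visit(X)): cur=X back=2 fwd=0
After 3 (back): cur=H back=1 fwd=1
After 4 (forward): cur=X back=2 fwd=0
After 5 (back): cur=H back=1 fwd=1
After 6 (forward): cur=X back=2 fwd=0
After 7 (visit(W)): cur=W back=3 fwd=0
After 8 (visit(J)): cur=J back=4 fwd=0
After 9 (visit(B)): cur=B back=5 fwd=0
After 10 (visit(K)): cur=K back=6 fwd=0
After 11 (back): cur=B back=5 fwd=1
After 12 (visit(A)): cur=A back=6 fwd=0
After 13 (back): cur=B back=5 fwd=1
After 14 (visit(P)): cur=P back=6 fwd=0

Answer: P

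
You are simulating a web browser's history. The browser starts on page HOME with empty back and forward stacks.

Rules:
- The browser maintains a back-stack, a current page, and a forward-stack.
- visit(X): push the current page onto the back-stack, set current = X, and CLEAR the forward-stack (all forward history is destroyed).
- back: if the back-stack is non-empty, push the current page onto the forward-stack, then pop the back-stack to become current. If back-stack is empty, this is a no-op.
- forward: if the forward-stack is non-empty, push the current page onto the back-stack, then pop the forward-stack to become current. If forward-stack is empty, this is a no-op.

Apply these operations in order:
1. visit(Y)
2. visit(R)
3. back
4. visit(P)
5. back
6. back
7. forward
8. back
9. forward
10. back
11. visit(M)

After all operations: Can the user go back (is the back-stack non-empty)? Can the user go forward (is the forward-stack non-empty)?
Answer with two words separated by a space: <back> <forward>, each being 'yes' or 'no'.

After 1 (visit(Y)): cur=Y back=1 fwd=0
After 2 (visit(R)): cur=R back=2 fwd=0
After 3 (back): cur=Y back=1 fwd=1
After 4 (visit(P)): cur=P back=2 fwd=0
After 5 (back): cur=Y back=1 fwd=1
After 6 (back): cur=HOME back=0 fwd=2
After 7 (forward): cur=Y back=1 fwd=1
After 8 (back): cur=HOME back=0 fwd=2
After 9 (forward): cur=Y back=1 fwd=1
After 10 (back): cur=HOME back=0 fwd=2
After 11 (visit(M)): cur=M back=1 fwd=0

Answer: yes no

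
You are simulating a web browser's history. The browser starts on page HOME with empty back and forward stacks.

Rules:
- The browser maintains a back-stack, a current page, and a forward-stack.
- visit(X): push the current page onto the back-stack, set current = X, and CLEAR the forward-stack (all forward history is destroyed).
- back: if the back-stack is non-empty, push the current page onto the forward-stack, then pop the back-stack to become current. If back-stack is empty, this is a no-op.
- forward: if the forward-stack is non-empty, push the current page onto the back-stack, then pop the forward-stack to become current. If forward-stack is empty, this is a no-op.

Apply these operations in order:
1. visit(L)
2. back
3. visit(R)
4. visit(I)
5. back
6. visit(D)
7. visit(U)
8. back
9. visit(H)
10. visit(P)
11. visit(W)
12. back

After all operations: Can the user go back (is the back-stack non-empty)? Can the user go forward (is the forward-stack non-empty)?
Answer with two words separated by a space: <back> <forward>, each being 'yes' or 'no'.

After 1 (visit(L)): cur=L back=1 fwd=0
After 2 (back): cur=HOME back=0 fwd=1
After 3 (visit(R)): cur=R back=1 fwd=0
After 4 (visit(I)): cur=I back=2 fwd=0
After 5 (back): cur=R back=1 fwd=1
After 6 (visit(D)): cur=D back=2 fwd=0
After 7 (visit(U)): cur=U back=3 fwd=0
After 8 (back): cur=D back=2 fwd=1
After 9 (visit(H)): cur=H back=3 fwd=0
After 10 (visit(P)): cur=P back=4 fwd=0
After 11 (visit(W)): cur=W back=5 fwd=0
After 12 (back): cur=P back=4 fwd=1

Answer: yes yes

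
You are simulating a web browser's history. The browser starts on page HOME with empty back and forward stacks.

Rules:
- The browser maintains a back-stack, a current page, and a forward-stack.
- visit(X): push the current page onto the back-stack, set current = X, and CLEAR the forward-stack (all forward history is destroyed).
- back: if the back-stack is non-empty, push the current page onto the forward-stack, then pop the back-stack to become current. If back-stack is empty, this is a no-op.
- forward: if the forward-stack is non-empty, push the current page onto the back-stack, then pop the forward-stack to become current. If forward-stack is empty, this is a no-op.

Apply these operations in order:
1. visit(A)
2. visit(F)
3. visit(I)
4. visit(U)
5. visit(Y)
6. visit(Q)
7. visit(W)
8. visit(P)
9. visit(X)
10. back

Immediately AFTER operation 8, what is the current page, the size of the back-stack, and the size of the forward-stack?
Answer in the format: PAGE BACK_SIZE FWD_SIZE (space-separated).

After 1 (visit(A)): cur=A back=1 fwd=0
After 2 (visit(F)): cur=F back=2 fwd=0
After 3 (visit(I)): cur=I back=3 fwd=0
After 4 (visit(U)): cur=U back=4 fwd=0
After 5 (visit(Y)): cur=Y back=5 fwd=0
After 6 (visit(Q)): cur=Q back=6 fwd=0
After 7 (visit(W)): cur=W back=7 fwd=0
After 8 (visit(P)): cur=P back=8 fwd=0

P 8 0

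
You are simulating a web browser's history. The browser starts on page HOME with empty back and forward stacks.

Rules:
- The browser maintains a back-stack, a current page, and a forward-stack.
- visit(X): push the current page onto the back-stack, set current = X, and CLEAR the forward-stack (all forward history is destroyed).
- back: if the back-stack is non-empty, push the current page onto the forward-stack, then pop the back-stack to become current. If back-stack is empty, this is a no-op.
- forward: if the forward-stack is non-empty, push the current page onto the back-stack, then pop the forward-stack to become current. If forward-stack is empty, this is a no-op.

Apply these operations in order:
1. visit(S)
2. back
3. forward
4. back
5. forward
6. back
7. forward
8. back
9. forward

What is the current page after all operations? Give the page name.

After 1 (visit(S)): cur=S back=1 fwd=0
After 2 (back): cur=HOME back=0 fwd=1
After 3 (forward): cur=S back=1 fwd=0
After 4 (back): cur=HOME back=0 fwd=1
After 5 (forward): cur=S back=1 fwd=0
After 6 (back): cur=HOME back=0 fwd=1
After 7 (forward): cur=S back=1 fwd=0
After 8 (back): cur=HOME back=0 fwd=1
After 9 (forward): cur=S back=1 fwd=0

Answer: S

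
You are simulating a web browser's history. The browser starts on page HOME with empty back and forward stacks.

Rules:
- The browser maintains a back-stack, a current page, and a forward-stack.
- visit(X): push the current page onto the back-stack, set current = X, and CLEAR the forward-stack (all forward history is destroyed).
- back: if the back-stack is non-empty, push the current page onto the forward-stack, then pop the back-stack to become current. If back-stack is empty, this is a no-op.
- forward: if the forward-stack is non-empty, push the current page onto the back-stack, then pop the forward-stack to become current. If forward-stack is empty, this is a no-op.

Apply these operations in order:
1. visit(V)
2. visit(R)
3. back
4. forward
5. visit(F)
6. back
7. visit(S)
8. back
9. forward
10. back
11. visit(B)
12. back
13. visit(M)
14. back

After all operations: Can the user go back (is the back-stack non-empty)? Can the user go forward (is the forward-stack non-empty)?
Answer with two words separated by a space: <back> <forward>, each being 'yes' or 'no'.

After 1 (visit(V)): cur=V back=1 fwd=0
After 2 (visit(R)): cur=R back=2 fwd=0
After 3 (back): cur=V back=1 fwd=1
After 4 (forward): cur=R back=2 fwd=0
After 5 (visit(F)): cur=F back=3 fwd=0
After 6 (back): cur=R back=2 fwd=1
After 7 (visit(S)): cur=S back=3 fwd=0
After 8 (back): cur=R back=2 fwd=1
After 9 (forward): cur=S back=3 fwd=0
After 10 (back): cur=R back=2 fwd=1
After 11 (visit(B)): cur=B back=3 fwd=0
After 12 (back): cur=R back=2 fwd=1
After 13 (visit(M)): cur=M back=3 fwd=0
After 14 (back): cur=R back=2 fwd=1

Answer: yes yes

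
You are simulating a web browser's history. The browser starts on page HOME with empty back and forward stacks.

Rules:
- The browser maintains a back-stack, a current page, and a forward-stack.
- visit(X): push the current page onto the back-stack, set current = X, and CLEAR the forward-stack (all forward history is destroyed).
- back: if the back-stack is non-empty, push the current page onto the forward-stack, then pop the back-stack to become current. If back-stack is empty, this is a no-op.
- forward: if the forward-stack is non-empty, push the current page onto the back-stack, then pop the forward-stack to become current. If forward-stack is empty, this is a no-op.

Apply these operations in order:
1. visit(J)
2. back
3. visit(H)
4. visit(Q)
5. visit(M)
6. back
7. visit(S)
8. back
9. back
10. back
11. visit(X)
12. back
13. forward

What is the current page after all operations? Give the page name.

Answer: X

Derivation:
After 1 (visit(J)): cur=J back=1 fwd=0
After 2 (back): cur=HOME back=0 fwd=1
After 3 (visit(H)): cur=H back=1 fwd=0
After 4 (visit(Q)): cur=Q back=2 fwd=0
After 5 (visit(M)): cur=M back=3 fwd=0
After 6 (back): cur=Q back=2 fwd=1
After 7 (visit(S)): cur=S back=3 fwd=0
After 8 (back): cur=Q back=2 fwd=1
After 9 (back): cur=H back=1 fwd=2
After 10 (back): cur=HOME back=0 fwd=3
After 11 (visit(X)): cur=X back=1 fwd=0
After 12 (back): cur=HOME back=0 fwd=1
After 13 (forward): cur=X back=1 fwd=0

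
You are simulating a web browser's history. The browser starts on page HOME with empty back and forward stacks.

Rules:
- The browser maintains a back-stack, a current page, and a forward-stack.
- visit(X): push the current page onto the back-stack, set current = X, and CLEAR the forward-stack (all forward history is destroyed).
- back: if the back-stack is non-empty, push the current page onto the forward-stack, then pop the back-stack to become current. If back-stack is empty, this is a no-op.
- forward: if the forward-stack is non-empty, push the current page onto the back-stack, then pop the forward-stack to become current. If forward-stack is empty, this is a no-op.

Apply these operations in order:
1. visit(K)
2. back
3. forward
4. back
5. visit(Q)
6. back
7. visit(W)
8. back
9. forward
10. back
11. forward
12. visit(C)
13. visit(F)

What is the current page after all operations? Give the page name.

After 1 (visit(K)): cur=K back=1 fwd=0
After 2 (back): cur=HOME back=0 fwd=1
After 3 (forward): cur=K back=1 fwd=0
After 4 (back): cur=HOME back=0 fwd=1
After 5 (visit(Q)): cur=Q back=1 fwd=0
After 6 (back): cur=HOME back=0 fwd=1
After 7 (visit(W)): cur=W back=1 fwd=0
After 8 (back): cur=HOME back=0 fwd=1
After 9 (forward): cur=W back=1 fwd=0
After 10 (back): cur=HOME back=0 fwd=1
After 11 (forward): cur=W back=1 fwd=0
After 12 (visit(C)): cur=C back=2 fwd=0
After 13 (visit(F)): cur=F back=3 fwd=0

Answer: F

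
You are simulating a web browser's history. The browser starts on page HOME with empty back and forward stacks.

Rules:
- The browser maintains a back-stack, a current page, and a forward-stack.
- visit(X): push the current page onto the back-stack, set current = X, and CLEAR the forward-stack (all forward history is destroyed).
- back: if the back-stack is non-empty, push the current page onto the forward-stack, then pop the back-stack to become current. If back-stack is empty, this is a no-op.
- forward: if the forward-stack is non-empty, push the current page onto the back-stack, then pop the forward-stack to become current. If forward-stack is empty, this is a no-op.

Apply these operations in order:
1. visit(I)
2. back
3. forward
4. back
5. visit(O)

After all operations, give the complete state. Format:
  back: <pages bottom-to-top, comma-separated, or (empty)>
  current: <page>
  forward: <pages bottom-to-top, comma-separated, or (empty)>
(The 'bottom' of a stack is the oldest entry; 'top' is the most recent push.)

Answer: back: HOME
current: O
forward: (empty)

Derivation:
After 1 (visit(I)): cur=I back=1 fwd=0
After 2 (back): cur=HOME back=0 fwd=1
After 3 (forward): cur=I back=1 fwd=0
After 4 (back): cur=HOME back=0 fwd=1
After 5 (visit(O)): cur=O back=1 fwd=0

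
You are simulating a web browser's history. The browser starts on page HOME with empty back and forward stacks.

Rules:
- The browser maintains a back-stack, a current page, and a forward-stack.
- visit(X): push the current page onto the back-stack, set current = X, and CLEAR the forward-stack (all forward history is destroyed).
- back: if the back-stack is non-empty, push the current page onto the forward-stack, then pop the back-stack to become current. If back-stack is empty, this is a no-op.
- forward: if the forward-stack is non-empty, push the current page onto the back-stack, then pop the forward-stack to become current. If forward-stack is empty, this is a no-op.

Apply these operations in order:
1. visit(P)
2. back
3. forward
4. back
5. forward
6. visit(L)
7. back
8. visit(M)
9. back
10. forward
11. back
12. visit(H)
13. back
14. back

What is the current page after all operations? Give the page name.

After 1 (visit(P)): cur=P back=1 fwd=0
After 2 (back): cur=HOME back=0 fwd=1
After 3 (forward): cur=P back=1 fwd=0
After 4 (back): cur=HOME back=0 fwd=1
After 5 (forward): cur=P back=1 fwd=0
After 6 (visit(L)): cur=L back=2 fwd=0
After 7 (back): cur=P back=1 fwd=1
After 8 (visit(M)): cur=M back=2 fwd=0
After 9 (back): cur=P back=1 fwd=1
After 10 (forward): cur=M back=2 fwd=0
After 11 (back): cur=P back=1 fwd=1
After 12 (visit(H)): cur=H back=2 fwd=0
After 13 (back): cur=P back=1 fwd=1
After 14 (back): cur=HOME back=0 fwd=2

Answer: HOME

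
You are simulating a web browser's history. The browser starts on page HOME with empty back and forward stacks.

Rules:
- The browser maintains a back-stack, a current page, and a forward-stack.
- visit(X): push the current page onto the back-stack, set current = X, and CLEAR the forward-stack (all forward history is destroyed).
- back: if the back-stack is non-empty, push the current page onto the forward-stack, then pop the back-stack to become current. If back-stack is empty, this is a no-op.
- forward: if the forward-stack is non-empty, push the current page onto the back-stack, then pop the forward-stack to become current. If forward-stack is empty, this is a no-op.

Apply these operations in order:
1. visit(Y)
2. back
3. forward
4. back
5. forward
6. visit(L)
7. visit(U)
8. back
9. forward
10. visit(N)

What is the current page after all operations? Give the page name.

Answer: N

Derivation:
After 1 (visit(Y)): cur=Y back=1 fwd=0
After 2 (back): cur=HOME back=0 fwd=1
After 3 (forward): cur=Y back=1 fwd=0
After 4 (back): cur=HOME back=0 fwd=1
After 5 (forward): cur=Y back=1 fwd=0
After 6 (visit(L)): cur=L back=2 fwd=0
After 7 (visit(U)): cur=U back=3 fwd=0
After 8 (back): cur=L back=2 fwd=1
After 9 (forward): cur=U back=3 fwd=0
After 10 (visit(N)): cur=N back=4 fwd=0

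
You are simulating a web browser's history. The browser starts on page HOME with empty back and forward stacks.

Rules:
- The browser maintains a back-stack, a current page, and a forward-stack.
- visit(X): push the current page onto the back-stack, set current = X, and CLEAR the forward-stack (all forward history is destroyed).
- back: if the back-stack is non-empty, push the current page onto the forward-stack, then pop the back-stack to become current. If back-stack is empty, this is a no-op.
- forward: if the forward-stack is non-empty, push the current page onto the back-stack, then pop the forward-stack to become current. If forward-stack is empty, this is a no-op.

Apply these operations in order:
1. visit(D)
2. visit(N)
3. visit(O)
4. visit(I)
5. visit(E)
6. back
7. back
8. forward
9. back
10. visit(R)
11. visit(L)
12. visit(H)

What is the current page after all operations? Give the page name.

After 1 (visit(D)): cur=D back=1 fwd=0
After 2 (visit(N)): cur=N back=2 fwd=0
After 3 (visit(O)): cur=O back=3 fwd=0
After 4 (visit(I)): cur=I back=4 fwd=0
After 5 (visit(E)): cur=E back=5 fwd=0
After 6 (back): cur=I back=4 fwd=1
After 7 (back): cur=O back=3 fwd=2
After 8 (forward): cur=I back=4 fwd=1
After 9 (back): cur=O back=3 fwd=2
After 10 (visit(R)): cur=R back=4 fwd=0
After 11 (visit(L)): cur=L back=5 fwd=0
After 12 (visit(H)): cur=H back=6 fwd=0

Answer: H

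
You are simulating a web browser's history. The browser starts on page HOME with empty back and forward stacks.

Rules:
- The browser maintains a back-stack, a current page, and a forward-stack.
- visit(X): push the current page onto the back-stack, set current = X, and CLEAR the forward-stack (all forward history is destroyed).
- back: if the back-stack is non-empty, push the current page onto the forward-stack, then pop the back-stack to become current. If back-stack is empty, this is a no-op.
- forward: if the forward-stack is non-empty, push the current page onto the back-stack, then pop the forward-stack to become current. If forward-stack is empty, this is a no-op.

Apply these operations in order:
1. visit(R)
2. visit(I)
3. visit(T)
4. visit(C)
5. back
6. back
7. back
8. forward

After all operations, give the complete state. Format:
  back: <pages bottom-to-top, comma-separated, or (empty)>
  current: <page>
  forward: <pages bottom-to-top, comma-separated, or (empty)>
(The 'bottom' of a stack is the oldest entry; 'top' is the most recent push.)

Answer: back: HOME,R
current: I
forward: C,T

Derivation:
After 1 (visit(R)): cur=R back=1 fwd=0
After 2 (visit(I)): cur=I back=2 fwd=0
After 3 (visit(T)): cur=T back=3 fwd=0
After 4 (visit(C)): cur=C back=4 fwd=0
After 5 (back): cur=T back=3 fwd=1
After 6 (back): cur=I back=2 fwd=2
After 7 (back): cur=R back=1 fwd=3
After 8 (forward): cur=I back=2 fwd=2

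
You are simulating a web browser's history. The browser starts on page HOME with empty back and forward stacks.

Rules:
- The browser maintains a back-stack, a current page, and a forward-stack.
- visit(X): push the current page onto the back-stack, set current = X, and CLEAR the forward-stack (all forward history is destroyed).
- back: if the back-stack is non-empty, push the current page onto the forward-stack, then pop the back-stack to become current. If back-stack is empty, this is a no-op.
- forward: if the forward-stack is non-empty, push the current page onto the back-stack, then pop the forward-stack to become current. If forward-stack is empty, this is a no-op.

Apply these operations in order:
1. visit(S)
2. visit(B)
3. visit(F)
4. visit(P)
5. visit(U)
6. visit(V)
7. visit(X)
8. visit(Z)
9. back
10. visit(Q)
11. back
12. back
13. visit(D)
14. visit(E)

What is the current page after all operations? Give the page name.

Answer: E

Derivation:
After 1 (visit(S)): cur=S back=1 fwd=0
After 2 (visit(B)): cur=B back=2 fwd=0
After 3 (visit(F)): cur=F back=3 fwd=0
After 4 (visit(P)): cur=P back=4 fwd=0
After 5 (visit(U)): cur=U back=5 fwd=0
After 6 (visit(V)): cur=V back=6 fwd=0
After 7 (visit(X)): cur=X back=7 fwd=0
After 8 (visit(Z)): cur=Z back=8 fwd=0
After 9 (back): cur=X back=7 fwd=1
After 10 (visit(Q)): cur=Q back=8 fwd=0
After 11 (back): cur=X back=7 fwd=1
After 12 (back): cur=V back=6 fwd=2
After 13 (visit(D)): cur=D back=7 fwd=0
After 14 (visit(E)): cur=E back=8 fwd=0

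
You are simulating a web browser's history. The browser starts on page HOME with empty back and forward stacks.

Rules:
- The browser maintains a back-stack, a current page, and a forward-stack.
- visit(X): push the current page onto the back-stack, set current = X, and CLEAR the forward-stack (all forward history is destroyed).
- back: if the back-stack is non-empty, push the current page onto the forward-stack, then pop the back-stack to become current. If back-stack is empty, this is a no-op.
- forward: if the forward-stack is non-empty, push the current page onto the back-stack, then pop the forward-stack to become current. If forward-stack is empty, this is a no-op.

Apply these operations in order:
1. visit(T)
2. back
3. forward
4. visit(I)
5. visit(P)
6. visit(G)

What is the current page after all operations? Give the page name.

After 1 (visit(T)): cur=T back=1 fwd=0
After 2 (back): cur=HOME back=0 fwd=1
After 3 (forward): cur=T back=1 fwd=0
After 4 (visit(I)): cur=I back=2 fwd=0
After 5 (visit(P)): cur=P back=3 fwd=0
After 6 (visit(G)): cur=G back=4 fwd=0

Answer: G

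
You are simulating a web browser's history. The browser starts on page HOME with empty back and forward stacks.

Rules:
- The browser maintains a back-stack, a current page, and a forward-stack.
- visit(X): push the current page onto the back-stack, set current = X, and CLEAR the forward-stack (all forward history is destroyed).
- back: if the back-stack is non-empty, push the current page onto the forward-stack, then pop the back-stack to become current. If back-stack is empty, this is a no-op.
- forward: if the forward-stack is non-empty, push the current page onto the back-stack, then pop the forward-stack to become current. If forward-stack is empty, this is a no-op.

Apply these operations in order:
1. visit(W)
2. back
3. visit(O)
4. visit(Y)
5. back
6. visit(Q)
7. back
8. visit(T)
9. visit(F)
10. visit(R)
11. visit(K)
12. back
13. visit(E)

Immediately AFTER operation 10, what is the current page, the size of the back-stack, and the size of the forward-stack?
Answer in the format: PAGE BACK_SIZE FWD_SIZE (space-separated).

After 1 (visit(W)): cur=W back=1 fwd=0
After 2 (back): cur=HOME back=0 fwd=1
After 3 (visit(O)): cur=O back=1 fwd=0
After 4 (visit(Y)): cur=Y back=2 fwd=0
After 5 (back): cur=O back=1 fwd=1
After 6 (visit(Q)): cur=Q back=2 fwd=0
After 7 (back): cur=O back=1 fwd=1
After 8 (visit(T)): cur=T back=2 fwd=0
After 9 (visit(F)): cur=F back=3 fwd=0
After 10 (visit(R)): cur=R back=4 fwd=0

R 4 0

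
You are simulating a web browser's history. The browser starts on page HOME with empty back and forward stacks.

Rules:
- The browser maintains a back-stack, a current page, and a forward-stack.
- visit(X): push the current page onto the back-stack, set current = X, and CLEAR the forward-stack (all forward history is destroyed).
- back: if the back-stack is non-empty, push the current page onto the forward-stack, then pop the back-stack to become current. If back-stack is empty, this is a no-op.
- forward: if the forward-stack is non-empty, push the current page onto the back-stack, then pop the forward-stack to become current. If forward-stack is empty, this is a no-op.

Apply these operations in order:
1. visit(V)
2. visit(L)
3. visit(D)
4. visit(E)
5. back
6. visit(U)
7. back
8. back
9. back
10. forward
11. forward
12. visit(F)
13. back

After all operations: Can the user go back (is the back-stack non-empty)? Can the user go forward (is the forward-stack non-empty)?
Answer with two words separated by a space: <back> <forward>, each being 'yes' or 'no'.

Answer: yes yes

Derivation:
After 1 (visit(V)): cur=V back=1 fwd=0
After 2 (visit(L)): cur=L back=2 fwd=0
After 3 (visit(D)): cur=D back=3 fwd=0
After 4 (visit(E)): cur=E back=4 fwd=0
After 5 (back): cur=D back=3 fwd=1
After 6 (visit(U)): cur=U back=4 fwd=0
After 7 (back): cur=D back=3 fwd=1
After 8 (back): cur=L back=2 fwd=2
After 9 (back): cur=V back=1 fwd=3
After 10 (forward): cur=L back=2 fwd=2
After 11 (forward): cur=D back=3 fwd=1
After 12 (visit(F)): cur=F back=4 fwd=0
After 13 (back): cur=D back=3 fwd=1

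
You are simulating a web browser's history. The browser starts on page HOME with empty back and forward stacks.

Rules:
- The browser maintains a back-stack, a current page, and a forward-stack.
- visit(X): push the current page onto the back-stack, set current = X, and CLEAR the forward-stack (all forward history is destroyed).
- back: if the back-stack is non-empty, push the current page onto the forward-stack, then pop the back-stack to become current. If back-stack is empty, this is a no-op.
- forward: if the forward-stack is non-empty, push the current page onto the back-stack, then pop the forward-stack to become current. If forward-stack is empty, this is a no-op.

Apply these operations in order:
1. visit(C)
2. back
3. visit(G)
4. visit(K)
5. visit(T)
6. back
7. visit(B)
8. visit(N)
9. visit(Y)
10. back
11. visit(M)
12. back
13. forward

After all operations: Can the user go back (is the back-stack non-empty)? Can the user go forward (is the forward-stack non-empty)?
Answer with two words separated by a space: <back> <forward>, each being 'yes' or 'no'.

After 1 (visit(C)): cur=C back=1 fwd=0
After 2 (back): cur=HOME back=0 fwd=1
After 3 (visit(G)): cur=G back=1 fwd=0
After 4 (visit(K)): cur=K back=2 fwd=0
After 5 (visit(T)): cur=T back=3 fwd=0
After 6 (back): cur=K back=2 fwd=1
After 7 (visit(B)): cur=B back=3 fwd=0
After 8 (visit(N)): cur=N back=4 fwd=0
After 9 (visit(Y)): cur=Y back=5 fwd=0
After 10 (back): cur=N back=4 fwd=1
After 11 (visit(M)): cur=M back=5 fwd=0
After 12 (back): cur=N back=4 fwd=1
After 13 (forward): cur=M back=5 fwd=0

Answer: yes no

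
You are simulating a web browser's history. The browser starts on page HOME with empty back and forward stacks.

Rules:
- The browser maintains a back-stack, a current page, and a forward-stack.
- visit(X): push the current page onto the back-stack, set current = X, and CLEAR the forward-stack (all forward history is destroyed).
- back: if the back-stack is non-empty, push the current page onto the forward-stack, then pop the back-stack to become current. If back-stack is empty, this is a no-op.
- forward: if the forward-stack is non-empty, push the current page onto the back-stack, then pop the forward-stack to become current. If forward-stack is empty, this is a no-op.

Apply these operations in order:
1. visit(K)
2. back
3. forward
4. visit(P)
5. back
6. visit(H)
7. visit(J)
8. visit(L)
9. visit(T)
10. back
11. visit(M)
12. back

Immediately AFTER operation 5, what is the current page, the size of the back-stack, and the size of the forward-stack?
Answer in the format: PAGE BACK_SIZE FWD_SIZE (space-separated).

After 1 (visit(K)): cur=K back=1 fwd=0
After 2 (back): cur=HOME back=0 fwd=1
After 3 (forward): cur=K back=1 fwd=0
After 4 (visit(P)): cur=P back=2 fwd=0
After 5 (back): cur=K back=1 fwd=1

K 1 1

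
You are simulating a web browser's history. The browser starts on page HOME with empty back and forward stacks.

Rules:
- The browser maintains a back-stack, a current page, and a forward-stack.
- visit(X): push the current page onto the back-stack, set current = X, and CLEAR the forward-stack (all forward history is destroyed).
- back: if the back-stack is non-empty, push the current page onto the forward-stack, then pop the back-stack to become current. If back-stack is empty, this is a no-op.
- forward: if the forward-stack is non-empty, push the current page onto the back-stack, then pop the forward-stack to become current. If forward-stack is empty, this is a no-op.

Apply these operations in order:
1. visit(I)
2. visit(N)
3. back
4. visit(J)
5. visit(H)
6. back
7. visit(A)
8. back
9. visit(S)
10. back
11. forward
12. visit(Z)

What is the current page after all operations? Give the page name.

After 1 (visit(I)): cur=I back=1 fwd=0
After 2 (visit(N)): cur=N back=2 fwd=0
After 3 (back): cur=I back=1 fwd=1
After 4 (visit(J)): cur=J back=2 fwd=0
After 5 (visit(H)): cur=H back=3 fwd=0
After 6 (back): cur=J back=2 fwd=1
After 7 (visit(A)): cur=A back=3 fwd=0
After 8 (back): cur=J back=2 fwd=1
After 9 (visit(S)): cur=S back=3 fwd=0
After 10 (back): cur=J back=2 fwd=1
After 11 (forward): cur=S back=3 fwd=0
After 12 (visit(Z)): cur=Z back=4 fwd=0

Answer: Z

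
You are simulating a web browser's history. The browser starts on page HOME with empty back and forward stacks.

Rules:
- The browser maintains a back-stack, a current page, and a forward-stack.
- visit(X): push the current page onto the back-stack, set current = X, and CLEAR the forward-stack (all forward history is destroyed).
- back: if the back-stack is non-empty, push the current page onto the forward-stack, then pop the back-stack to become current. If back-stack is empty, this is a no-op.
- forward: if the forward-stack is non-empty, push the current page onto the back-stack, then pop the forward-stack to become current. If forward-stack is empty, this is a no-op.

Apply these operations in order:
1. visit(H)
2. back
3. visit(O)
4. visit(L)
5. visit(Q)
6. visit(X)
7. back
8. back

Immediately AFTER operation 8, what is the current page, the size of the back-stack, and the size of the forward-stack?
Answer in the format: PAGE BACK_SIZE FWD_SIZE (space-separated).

After 1 (visit(H)): cur=H back=1 fwd=0
After 2 (back): cur=HOME back=0 fwd=1
After 3 (visit(O)): cur=O back=1 fwd=0
After 4 (visit(L)): cur=L back=2 fwd=0
After 5 (visit(Q)): cur=Q back=3 fwd=0
After 6 (visit(X)): cur=X back=4 fwd=0
After 7 (back): cur=Q back=3 fwd=1
After 8 (back): cur=L back=2 fwd=2

L 2 2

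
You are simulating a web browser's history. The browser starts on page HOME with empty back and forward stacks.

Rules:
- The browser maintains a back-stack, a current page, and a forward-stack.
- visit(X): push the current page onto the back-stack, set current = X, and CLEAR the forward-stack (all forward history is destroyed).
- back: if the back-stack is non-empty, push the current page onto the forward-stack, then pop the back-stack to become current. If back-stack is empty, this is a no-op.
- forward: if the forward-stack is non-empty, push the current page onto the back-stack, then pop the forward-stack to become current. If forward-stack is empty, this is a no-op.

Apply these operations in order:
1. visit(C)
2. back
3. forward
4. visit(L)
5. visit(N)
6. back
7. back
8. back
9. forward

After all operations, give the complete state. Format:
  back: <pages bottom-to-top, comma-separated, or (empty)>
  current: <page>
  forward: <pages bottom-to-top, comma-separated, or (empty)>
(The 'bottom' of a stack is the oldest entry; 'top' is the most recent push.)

After 1 (visit(C)): cur=C back=1 fwd=0
After 2 (back): cur=HOME back=0 fwd=1
After 3 (forward): cur=C back=1 fwd=0
After 4 (visit(L)): cur=L back=2 fwd=0
After 5 (visit(N)): cur=N back=3 fwd=0
After 6 (back): cur=L back=2 fwd=1
After 7 (back): cur=C back=1 fwd=2
After 8 (back): cur=HOME back=0 fwd=3
After 9 (forward): cur=C back=1 fwd=2

Answer: back: HOME
current: C
forward: N,L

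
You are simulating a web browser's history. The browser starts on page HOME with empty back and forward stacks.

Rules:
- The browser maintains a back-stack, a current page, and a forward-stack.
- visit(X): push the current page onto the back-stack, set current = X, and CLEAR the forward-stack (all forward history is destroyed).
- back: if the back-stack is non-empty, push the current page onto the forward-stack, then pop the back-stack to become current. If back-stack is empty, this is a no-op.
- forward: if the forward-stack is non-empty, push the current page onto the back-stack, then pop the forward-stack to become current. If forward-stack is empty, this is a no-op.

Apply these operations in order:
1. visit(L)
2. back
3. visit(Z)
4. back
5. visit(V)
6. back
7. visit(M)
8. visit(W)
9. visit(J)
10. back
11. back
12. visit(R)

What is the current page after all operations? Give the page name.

Answer: R

Derivation:
After 1 (visit(L)): cur=L back=1 fwd=0
After 2 (back): cur=HOME back=0 fwd=1
After 3 (visit(Z)): cur=Z back=1 fwd=0
After 4 (back): cur=HOME back=0 fwd=1
After 5 (visit(V)): cur=V back=1 fwd=0
After 6 (back): cur=HOME back=0 fwd=1
After 7 (visit(M)): cur=M back=1 fwd=0
After 8 (visit(W)): cur=W back=2 fwd=0
After 9 (visit(J)): cur=J back=3 fwd=0
After 10 (back): cur=W back=2 fwd=1
After 11 (back): cur=M back=1 fwd=2
After 12 (visit(R)): cur=R back=2 fwd=0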